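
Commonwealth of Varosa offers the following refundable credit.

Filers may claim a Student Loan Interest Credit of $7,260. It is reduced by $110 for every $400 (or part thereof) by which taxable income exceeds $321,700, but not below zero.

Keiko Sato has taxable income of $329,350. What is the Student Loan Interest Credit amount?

$5,060

Student Loan Interest Credit: income exceeds $321,700 by $7,650, which is 20 full-or-partial $400 increments; reduction = 20 × $110 = $2,200, leaving $5,060.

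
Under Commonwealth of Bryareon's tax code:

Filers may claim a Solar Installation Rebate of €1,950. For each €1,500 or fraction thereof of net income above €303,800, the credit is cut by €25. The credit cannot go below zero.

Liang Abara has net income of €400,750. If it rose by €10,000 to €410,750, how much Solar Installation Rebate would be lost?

€175

At €400,750 — income exceeds €303,800 by €96,950, which is 65 full-or-partial €1,500 increments; reduction = 65 × €25 = €1,625, leaving €325.
At €410,750 — income exceeds €303,800 by €106,950, which is 72 full-or-partial €1,500 increments; reduction = 72 × €25 = €1,800, leaving €150.
Lost: €325 − €150 = €175.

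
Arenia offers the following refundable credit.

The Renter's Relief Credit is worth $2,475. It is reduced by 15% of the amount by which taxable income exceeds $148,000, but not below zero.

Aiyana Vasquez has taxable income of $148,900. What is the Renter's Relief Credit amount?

Renter's Relief Credit: 15% of the $900 excess over $148,000 is $135; credit = $2,475 − $135 = $2,340.

$2,340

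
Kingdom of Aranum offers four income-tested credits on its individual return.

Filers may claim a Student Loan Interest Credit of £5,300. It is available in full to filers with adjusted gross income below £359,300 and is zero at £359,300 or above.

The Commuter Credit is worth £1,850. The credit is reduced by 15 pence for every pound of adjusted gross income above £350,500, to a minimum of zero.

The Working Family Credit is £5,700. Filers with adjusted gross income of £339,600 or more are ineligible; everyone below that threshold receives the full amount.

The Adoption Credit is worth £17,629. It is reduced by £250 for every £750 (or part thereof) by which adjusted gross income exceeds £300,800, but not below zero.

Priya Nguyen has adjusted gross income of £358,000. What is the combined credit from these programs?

£6,025

Student Loan Interest Credit: £358,000 is below the £359,300 cutoff, so the full £5,300 applies.
Commuter Credit: 15% of the £7,500 excess over £350,500 is £1,125; credit = £1,850 − £1,125 = £725.
Working Family Credit: £358,000 meets or exceeds the £339,600 cutoff, so the credit is £0.
Adoption Credit: income exceeds £300,800 by £57,200 → 77 increments × £250 = £19,250 ≥ base, so the credit is £0.
Total: £5,300 + £725 + £0 + £0 = £6,025.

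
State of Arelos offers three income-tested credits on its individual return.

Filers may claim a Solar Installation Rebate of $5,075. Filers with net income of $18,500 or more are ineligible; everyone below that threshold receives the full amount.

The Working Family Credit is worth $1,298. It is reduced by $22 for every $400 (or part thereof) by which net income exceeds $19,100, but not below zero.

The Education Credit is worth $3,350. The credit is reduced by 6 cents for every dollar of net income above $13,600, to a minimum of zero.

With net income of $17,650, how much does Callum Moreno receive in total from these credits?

$9,480

Solar Installation Rebate: $17,650 is below the $18,500 cutoff, so the full $5,075 applies.
Working Family Credit: $17,650 is at or below the $19,100 threshold, so the full $1,298 applies.
Education Credit: 6% of the $4,050 excess over $13,600 is $243; credit = $3,350 − $243 = $3,107.
Total: $5,075 + $1,298 + $3,107 = $9,480.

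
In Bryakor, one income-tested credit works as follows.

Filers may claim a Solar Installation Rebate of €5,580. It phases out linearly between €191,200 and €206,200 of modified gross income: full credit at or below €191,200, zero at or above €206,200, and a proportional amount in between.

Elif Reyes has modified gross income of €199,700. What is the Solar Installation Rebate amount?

€2,418

Solar Installation Rebate: €199,700 is €8,500 into a €15,000 phase-out range, leaving 6,500/15,000 of the credit: €5,580 × 6,500/15,000 = €2,418.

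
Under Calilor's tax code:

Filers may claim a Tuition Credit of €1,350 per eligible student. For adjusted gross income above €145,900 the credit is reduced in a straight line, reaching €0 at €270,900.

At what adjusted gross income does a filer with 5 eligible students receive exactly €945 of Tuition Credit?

Full credit = 5 × €1,350 = €6,750.
€945 is 945/6,750 of the full €6,750, so 5,805/6,750 of the €125,000 range has been used: income = €145,900 + €125,000 × 5,805/6,750 = €253,400.

€253,400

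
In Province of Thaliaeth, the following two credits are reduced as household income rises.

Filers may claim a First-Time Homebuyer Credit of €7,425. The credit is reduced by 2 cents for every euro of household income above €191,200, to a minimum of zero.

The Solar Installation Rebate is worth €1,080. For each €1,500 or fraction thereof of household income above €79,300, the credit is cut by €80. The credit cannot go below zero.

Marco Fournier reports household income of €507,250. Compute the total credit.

€1,104

First-Time Homebuyer Credit: 2% of the €316,050 excess over €191,200 is €6,321; credit = €7,425 − €6,321 = €1,104.
Solar Installation Rebate: income exceeds €79,300 by €427,950 → 286 increments × €80 = €22,880 ≥ base, so the credit is €0.
Total: €1,104 + €0 = €1,104.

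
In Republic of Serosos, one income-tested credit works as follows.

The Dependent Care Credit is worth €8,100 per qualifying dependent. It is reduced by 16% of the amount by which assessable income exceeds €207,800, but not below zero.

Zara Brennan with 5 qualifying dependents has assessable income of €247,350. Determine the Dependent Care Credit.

€34,172

Dependent Care Credit: base = 5 × €8,100 = €40,500. 16% of the €39,550 excess over €207,800 is €6,328; credit = €40,500 − €6,328 = €34,172.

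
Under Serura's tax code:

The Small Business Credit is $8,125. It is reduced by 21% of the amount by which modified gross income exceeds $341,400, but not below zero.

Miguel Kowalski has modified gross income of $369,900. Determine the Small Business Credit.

Small Business Credit: 21% of the $28,500 excess over $341,400 is $5,985; credit = $8,125 − $5,985 = $2,140.

$2,140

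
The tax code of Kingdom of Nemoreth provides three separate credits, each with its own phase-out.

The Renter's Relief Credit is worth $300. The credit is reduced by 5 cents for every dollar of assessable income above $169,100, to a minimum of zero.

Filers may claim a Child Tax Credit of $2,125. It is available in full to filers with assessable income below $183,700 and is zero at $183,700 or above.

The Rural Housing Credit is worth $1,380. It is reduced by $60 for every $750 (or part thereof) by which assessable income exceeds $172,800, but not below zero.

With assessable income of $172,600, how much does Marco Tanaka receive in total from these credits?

Renter's Relief Credit: 5% of the $3,500 excess over $169,100 is $175; credit = $300 − $175 = $125.
Child Tax Credit: $172,600 is below the $183,700 cutoff, so the full $2,125 applies.
Rural Housing Credit: $172,600 is at or below the $172,800 threshold, so the full $1,380 applies.
Total: $125 + $2,125 + $1,380 = $3,630.

$3,630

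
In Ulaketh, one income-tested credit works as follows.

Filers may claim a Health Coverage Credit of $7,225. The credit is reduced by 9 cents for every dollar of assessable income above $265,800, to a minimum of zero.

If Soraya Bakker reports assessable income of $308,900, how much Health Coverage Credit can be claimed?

Health Coverage Credit: 9% of the $43,100 excess over $265,800 is $3,879; credit = $7,225 − $3,879 = $3,346.

$3,346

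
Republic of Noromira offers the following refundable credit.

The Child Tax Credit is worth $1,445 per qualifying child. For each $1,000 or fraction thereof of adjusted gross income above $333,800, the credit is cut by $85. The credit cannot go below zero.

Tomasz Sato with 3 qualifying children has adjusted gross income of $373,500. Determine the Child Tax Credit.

Child Tax Credit: base = 3 × $1,445 = $4,335. income exceeds $333,800 by $39,700, which is 40 full-or-partial $1,000 increments; reduction = 40 × $85 = $3,400, leaving $935.

$935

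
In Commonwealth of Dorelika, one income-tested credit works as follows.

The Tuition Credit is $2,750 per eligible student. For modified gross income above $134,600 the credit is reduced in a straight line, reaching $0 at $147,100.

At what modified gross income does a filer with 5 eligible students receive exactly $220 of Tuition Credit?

Full credit = 5 × $2,750 = $13,750.
$220 is 220/13,750 of the full $13,750, so 13,530/13,750 of the $12,500 range has been used: income = $134,600 + $12,500 × 13,530/13,750 = $146,900.

$146,900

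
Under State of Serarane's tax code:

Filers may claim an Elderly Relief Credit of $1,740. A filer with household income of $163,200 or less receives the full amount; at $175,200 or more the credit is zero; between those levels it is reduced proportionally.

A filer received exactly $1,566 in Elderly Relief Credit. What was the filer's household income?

$1,566 is 1,566/1,740 of the full $1,740, so 174/1,740 of the $12,000 range has been used: income = $163,200 + $12,000 × 174/1,740 = $164,400.

$164,400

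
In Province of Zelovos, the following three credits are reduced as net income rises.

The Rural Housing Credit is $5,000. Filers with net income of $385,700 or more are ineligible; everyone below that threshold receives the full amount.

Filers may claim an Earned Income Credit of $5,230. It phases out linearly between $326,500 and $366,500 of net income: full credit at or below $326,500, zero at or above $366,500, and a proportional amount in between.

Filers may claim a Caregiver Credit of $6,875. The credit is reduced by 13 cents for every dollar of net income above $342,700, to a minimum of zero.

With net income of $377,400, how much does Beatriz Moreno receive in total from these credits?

Rural Housing Credit: $377,400 is below the $385,700 cutoff, so the full $5,000 applies.
Earned Income Credit: $377,400 is at or above $366,500, so the credit is $0.
Caregiver Credit: 13% of the $34,700 excess over $342,700 is $4,511; credit = $6,875 − $4,511 = $2,364.
Total: $5,000 + $0 + $2,364 = $7,364.

$7,364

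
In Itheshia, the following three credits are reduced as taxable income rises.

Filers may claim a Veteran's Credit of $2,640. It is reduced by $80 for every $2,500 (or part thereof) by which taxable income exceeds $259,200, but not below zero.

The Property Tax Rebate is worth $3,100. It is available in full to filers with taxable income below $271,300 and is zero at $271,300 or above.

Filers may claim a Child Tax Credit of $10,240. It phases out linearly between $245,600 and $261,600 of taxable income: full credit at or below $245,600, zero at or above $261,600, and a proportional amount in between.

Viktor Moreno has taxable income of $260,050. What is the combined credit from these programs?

Veteran's Credit: income exceeds $259,200 by $850, which is 1 full-or-partial $2,500 increment; reduction = 1 × $80 = $80, leaving $2,560.
Property Tax Rebate: $260,050 is below the $271,300 cutoff, so the full $3,100 applies.
Child Tax Credit: $260,050 is $14,450 into a $16,000 phase-out range, leaving 1,550/16,000 of the credit: $10,240 × 1,550/16,000 = $992.
Total: $2,560 + $3,100 + $992 = $6,652.

$6,652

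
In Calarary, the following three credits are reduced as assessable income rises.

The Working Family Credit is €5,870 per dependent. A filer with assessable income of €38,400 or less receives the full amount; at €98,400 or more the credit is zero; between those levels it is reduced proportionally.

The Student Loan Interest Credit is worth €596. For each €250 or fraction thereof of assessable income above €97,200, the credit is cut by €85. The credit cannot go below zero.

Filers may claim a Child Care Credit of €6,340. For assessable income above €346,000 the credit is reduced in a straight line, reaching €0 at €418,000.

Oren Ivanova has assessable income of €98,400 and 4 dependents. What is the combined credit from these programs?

Working Family Credit: base = 4 × €5,870 = €23,480. €98,400 is at or above €98,400, so the credit is €0.
Student Loan Interest Credit: income exceeds €97,200 by €1,200, which is 5 full-or-partial €250 increments; reduction = 5 × €85 = €425, leaving €171.
Child Care Credit: €98,400 is at or below the €346,000 threshold, so the full €6,340 applies.
Total: €0 + €171 + €6,340 = €6,511.

€6,511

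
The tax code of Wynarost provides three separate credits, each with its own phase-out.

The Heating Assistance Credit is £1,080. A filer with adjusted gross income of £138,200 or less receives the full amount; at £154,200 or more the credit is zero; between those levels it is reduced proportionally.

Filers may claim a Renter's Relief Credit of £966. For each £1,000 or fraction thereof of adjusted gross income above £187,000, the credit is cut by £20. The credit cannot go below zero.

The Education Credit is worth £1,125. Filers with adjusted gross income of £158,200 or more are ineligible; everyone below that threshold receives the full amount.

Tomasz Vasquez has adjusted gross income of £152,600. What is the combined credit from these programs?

£2,199

Heating Assistance Credit: £152,600 is £14,400 into a £16,000 phase-out range, leaving 1,600/16,000 of the credit: £1,080 × 1,600/16,000 = £108.
Renter's Relief Credit: £152,600 is at or below the £187,000 threshold, so the full £966 applies.
Education Credit: £152,600 is below the £158,200 cutoff, so the full £1,125 applies.
Total: £108 + £966 + £1,125 = £2,199.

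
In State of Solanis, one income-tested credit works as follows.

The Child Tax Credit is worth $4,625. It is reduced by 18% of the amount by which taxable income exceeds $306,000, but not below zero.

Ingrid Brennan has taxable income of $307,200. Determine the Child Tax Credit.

Child Tax Credit: 18% of the $1,200 excess over $306,000 is $216; credit = $4,625 − $216 = $4,409.

$4,409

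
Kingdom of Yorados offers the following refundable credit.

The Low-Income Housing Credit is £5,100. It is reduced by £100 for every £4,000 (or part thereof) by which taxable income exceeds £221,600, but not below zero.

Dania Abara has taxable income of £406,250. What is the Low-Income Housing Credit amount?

Low-Income Housing Credit: income exceeds £221,600 by £184,650, which is 47 full-or-partial £4,000 increments; reduction = 47 × £100 = £4,700, leaving £400.

£400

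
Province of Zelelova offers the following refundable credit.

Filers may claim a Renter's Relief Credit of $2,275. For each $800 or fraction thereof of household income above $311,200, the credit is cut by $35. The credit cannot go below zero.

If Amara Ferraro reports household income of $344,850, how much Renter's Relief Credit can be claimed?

Renter's Relief Credit: income exceeds $311,200 by $33,650, which is 43 full-or-partial $800 increments; reduction = 43 × $35 = $1,505, leaving $770.

$770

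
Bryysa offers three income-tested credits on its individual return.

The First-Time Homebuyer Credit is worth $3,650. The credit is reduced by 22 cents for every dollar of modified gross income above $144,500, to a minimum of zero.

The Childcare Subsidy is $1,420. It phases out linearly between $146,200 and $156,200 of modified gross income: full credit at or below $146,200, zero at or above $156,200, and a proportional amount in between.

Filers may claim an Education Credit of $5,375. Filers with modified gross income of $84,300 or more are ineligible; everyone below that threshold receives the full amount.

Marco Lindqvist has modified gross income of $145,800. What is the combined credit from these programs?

$4,784

First-Time Homebuyer Credit: 22% of the $1,300 excess over $144,500 is $286; credit = $3,650 − $286 = $3,364.
Childcare Subsidy: $145,800 is at or below the $146,200 threshold, so the full $1,420 applies.
Education Credit: $145,800 meets or exceeds the $84,300 cutoff, so the credit is $0.
Total: $3,364 + $1,420 + $0 = $4,784.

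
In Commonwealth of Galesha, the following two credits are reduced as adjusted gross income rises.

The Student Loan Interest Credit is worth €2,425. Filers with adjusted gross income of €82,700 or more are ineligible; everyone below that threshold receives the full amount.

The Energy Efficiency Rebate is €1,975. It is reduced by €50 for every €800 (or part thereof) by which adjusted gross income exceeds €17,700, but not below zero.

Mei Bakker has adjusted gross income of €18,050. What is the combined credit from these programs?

Student Loan Interest Credit: €18,050 is below the €82,700 cutoff, so the full €2,425 applies.
Energy Efficiency Rebate: income exceeds €17,700 by €350, which is 1 full-or-partial €800 increment; reduction = 1 × €50 = €50, leaving €1,925.
Total: €2,425 + €1,925 = €4,350.

€4,350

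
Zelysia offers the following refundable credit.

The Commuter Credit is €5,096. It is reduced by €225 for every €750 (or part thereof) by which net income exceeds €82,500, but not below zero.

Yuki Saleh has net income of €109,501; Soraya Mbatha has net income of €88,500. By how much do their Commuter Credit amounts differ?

€3,296

Yuki (€109,501): Commuter Credit: income exceeds €82,500 by €27,001 → 37 increments × €225 = €8,325 ≥ base, so the credit is €0.
Soraya (€88,500): Commuter Credit: income exceeds €82,500 by €6,000, which is 8 full-or-partial €750 increments; reduction = 8 × €225 = €1,800, leaving €3,296.
Difference: |€0 − €3,296| = €3,296.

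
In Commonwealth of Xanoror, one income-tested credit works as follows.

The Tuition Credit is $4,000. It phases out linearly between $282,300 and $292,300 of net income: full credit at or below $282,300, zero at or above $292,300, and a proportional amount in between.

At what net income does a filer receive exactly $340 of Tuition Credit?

$340 is 340/4,000 of the full $4,000, so 3,660/4,000 of the $10,000 range has been used: income = $282,300 + $10,000 × 3,660/4,000 = $291,450.

$291,450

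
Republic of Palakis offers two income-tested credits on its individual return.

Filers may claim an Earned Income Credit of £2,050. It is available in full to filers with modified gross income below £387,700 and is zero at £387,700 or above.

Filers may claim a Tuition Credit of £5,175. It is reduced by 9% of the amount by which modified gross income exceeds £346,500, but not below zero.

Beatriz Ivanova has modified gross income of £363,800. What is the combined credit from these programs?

£5,668

Earned Income Credit: £363,800 is below the £387,700 cutoff, so the full £2,050 applies.
Tuition Credit: 9% of the £17,300 excess over £346,500 is £1,557; credit = £5,175 − £1,557 = £3,618.
Total: £2,050 + £3,618 = £5,668.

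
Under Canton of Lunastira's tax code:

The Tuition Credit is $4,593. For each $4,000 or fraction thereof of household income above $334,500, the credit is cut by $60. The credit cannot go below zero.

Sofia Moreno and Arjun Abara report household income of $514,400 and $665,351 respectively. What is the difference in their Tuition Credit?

$1,893

Sofia ($514,400): Tuition Credit: income exceeds $334,500 by $179,900, which is 45 full-or-partial $4,000 increments; reduction = 45 × $60 = $2,700, leaving $1,893.
Arjun ($665,351): Tuition Credit: income exceeds $334,500 by $330,851 → 83 increments × $60 = $4,980 ≥ base, so the credit is $0.
Difference: |$1,893 − $0| = $1,893.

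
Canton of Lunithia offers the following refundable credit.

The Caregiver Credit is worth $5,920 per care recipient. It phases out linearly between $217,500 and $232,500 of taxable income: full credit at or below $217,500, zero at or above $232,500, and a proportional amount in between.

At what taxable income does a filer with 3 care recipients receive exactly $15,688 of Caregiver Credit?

Full credit = 3 × $5,920 = $17,760.
$15,688 is 15,688/17,760 of the full $17,760, so 2,072/17,760 of the $15,000 range has been used: income = $217,500 + $15,000 × 2,072/17,760 = $219,250.

$219,250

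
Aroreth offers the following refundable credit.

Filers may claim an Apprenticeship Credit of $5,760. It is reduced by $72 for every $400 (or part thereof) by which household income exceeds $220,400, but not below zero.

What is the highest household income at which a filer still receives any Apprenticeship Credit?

$252,000

After 79 increments the reduction is 79 × $72 = $5,688, leaving $72; one more increment wipes it out. Increment 79 ends at excess 79 × $400 = $31,600, so the highest qualifying income is $220,400 + $31,600 = $252,000.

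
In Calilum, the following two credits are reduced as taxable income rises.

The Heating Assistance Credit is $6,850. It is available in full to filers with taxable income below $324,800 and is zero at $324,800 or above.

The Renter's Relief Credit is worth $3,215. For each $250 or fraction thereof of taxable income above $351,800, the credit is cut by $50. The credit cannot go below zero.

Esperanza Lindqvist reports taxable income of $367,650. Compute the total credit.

$15

Heating Assistance Credit: $367,650 meets or exceeds the $324,800 cutoff, so the credit is $0.
Renter's Relief Credit: income exceeds $351,800 by $15,850, which is 64 full-or-partial $250 increments; reduction = 64 × $50 = $3,200, leaving $15.
Total: $0 + $15 = $15.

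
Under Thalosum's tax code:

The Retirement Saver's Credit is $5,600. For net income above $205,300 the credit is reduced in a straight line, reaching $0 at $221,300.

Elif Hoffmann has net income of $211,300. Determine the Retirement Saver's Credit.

$3,500

Retirement Saver's Credit: $211,300 is $6,000 into a $16,000 phase-out range, leaving 10,000/16,000 of the credit: $5,600 × 10,000/16,000 = $3,500.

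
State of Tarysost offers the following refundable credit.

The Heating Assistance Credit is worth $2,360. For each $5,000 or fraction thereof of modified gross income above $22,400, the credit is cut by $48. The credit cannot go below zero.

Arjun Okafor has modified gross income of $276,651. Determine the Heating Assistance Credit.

$0

Heating Assistance Credit: income exceeds $22,400 by $254,251 → 51 increments × $48 = $2,448 ≥ base, so the credit is $0.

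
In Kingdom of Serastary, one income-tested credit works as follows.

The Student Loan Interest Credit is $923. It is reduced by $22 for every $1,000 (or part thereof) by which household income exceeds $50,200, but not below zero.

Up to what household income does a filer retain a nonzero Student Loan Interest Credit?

$91,200

After 41 increments the reduction is 41 × $22 = $902, leaving $21; one more increment wipes it out. Increment 41 ends at excess 41 × $1,000 = $41,000, so the highest qualifying income is $50,200 + $41,000 = $91,200.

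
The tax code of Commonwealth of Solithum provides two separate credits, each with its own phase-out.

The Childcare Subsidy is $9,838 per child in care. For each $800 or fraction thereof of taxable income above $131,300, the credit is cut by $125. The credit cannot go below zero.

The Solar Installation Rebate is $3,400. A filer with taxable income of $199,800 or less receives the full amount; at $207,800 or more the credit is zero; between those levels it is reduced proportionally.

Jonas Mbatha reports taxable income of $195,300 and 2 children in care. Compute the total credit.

Childcare Subsidy: base = 2 × $9,838 = $19,676. income exceeds $131,300 by $64,000, which is 80 full-or-partial $800 increments; reduction = 80 × $125 = $10,000, leaving $9,676.
Solar Installation Rebate: $195,300 is at or below the $199,800 threshold, so the full $3,400 applies.
Total: $9,676 + $3,400 = $13,076.

$13,076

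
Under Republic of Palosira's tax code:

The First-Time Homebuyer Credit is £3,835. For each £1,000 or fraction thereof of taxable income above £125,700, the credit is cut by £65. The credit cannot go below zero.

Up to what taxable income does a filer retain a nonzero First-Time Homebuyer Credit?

After 58 increments the reduction is 58 × £65 = £3,770, leaving £65; one more increment wipes it out. Increment 58 ends at excess 58 × £1,000 = £58,000, so the highest qualifying income is £125,700 + £58,000 = £183,700.

£183,700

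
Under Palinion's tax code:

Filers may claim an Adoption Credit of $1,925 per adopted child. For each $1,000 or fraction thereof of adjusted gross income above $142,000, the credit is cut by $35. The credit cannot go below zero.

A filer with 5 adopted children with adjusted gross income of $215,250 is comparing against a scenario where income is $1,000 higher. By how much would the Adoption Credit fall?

$35

At $215,250 — base = 5 × $1,925 = $9,625. income exceeds $142,000 by $73,250, which is 74 full-or-partial $1,000 increments; reduction = 74 × $35 = $2,590, leaving $7,035.
At $216,250 — base = 5 × $1,925 = $9,625. income exceeds $142,000 by $74,250, which is 75 full-or-partial $1,000 increments; reduction = 75 × $35 = $2,625, leaving $7,000.
Lost: $7,035 − $7,000 = $35.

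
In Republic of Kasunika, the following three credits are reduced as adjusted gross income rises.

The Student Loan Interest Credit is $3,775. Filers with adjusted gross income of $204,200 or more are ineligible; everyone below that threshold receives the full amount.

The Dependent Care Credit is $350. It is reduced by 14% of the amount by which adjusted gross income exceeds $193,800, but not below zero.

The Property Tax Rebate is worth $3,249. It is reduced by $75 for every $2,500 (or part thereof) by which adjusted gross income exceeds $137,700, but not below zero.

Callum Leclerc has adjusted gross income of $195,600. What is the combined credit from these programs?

$5,322

Student Loan Interest Credit: $195,600 is below the $204,200 cutoff, so the full $3,775 applies.
Dependent Care Credit: 14% of the $1,800 excess over $193,800 is $252; credit = $350 − $252 = $98.
Property Tax Rebate: income exceeds $137,700 by $57,900, which is 24 full-or-partial $2,500 increments; reduction = 24 × $75 = $1,800, leaving $1,449.
Total: $3,775 + $98 + $1,449 = $5,322.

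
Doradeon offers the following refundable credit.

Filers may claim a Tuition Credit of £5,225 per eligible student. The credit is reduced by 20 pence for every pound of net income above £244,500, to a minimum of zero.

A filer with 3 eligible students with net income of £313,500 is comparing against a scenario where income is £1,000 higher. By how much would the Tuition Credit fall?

At £313,500 — base = 3 × £5,225 = £15,675. 20% of the £69,000 excess over £244,500 is £13,800; credit = £15,675 − £13,800 = £1,875.
At £314,500 — base = 3 × £5,225 = £15,675. 20% of the £70,000 excess over £244,500 is £14,000; credit = £15,675 − £14,000 = £1,675.
Lost: £1,875 − £1,675 = £200.

£200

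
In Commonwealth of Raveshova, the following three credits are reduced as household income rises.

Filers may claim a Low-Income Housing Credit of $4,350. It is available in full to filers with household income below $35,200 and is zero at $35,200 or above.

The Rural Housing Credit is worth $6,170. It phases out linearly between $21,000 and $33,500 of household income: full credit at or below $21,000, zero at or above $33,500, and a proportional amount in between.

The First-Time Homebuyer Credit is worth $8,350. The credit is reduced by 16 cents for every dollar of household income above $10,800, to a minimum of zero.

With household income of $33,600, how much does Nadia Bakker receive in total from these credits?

Low-Income Housing Credit: $33,600 is below the $35,200 cutoff, so the full $4,350 applies.
Rural Housing Credit: $33,600 is at or above $33,500, so the credit is $0.
First-Time Homebuyer Credit: 16% of the $22,800 excess over $10,800 is $3,648; credit = $8,350 − $3,648 = $4,702.
Total: $4,350 + $0 + $4,702 = $9,052.

$9,052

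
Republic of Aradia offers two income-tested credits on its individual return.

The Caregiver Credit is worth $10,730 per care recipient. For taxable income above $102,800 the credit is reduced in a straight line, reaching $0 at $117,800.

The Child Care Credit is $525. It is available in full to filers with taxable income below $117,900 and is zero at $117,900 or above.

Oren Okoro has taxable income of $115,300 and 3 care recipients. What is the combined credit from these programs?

$5,890

Caregiver Credit: base = 3 × $10,730 = $32,190. $115,300 is $12,500 into a $15,000 phase-out range, leaving 2,500/15,000 of the credit: $32,190 × 2,500/15,000 = $5,365.
Child Care Credit: $115,300 is below the $117,900 cutoff, so the full $525 applies.
Total: $5,365 + $525 = $5,890.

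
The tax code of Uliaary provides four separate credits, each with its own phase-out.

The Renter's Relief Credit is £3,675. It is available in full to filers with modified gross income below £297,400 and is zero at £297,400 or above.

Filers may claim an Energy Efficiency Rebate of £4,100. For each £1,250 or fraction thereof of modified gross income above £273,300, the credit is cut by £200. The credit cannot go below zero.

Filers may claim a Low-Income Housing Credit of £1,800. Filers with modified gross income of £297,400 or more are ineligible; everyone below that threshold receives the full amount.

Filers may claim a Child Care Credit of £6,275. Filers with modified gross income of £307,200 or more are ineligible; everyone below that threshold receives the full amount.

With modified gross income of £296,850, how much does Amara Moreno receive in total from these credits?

Renter's Relief Credit: £296,850 is below the £297,400 cutoff, so the full £3,675 applies.
Energy Efficiency Rebate: income exceeds £273,300 by £23,550, which is 19 full-or-partial £1,250 increments; reduction = 19 × £200 = £3,800, leaving £300.
Low-Income Housing Credit: £296,850 is below the £297,400 cutoff, so the full £1,800 applies.
Child Care Credit: £296,850 is below the £307,200 cutoff, so the full £6,275 applies.
Total: £3,675 + £300 + £1,800 + £6,275 = £12,050.

£12,050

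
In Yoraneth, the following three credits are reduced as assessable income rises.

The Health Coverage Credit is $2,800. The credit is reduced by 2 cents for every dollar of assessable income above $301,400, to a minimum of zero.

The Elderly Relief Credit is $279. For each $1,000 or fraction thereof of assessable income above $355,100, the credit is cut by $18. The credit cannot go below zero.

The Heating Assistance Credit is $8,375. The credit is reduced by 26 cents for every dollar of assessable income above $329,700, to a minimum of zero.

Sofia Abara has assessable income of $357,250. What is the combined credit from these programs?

$3,120

Health Coverage Credit: 2% of the $55,850 excess over $301,400 is $1,117; credit = $2,800 − $1,117 = $1,683.
Elderly Relief Credit: income exceeds $355,100 by $2,150, which is 3 full-or-partial $1,000 increments; reduction = 3 × $18 = $54, leaving $225.
Heating Assistance Credit: 26% of the $27,550 excess over $329,700 is $7,163; credit = $8,375 − $7,163 = $1,212.
Total: $1,683 + $225 + $1,212 = $3,120.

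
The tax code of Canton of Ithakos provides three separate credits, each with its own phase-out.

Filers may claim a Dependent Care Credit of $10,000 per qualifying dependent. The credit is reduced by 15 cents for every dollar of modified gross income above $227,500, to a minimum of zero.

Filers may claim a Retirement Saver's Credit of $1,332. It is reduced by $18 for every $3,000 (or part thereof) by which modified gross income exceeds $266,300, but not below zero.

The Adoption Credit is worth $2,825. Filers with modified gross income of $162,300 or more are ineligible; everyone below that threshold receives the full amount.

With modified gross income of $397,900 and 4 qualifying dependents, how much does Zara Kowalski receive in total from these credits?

Dependent Care Credit: base = 4 × $10,000 = $40,000. 15% of the $170,400 excess over $227,500 is $25,560; credit = $40,000 − $25,560 = $14,440.
Retirement Saver's Credit: income exceeds $266,300 by $131,600, which is 44 full-or-partial $3,000 increments; reduction = 44 × $18 = $792, leaving $540.
Adoption Credit: $397,900 meets or exceeds the $162,300 cutoff, so the credit is $0.
Total: $14,440 + $540 + $0 = $14,980.

$14,980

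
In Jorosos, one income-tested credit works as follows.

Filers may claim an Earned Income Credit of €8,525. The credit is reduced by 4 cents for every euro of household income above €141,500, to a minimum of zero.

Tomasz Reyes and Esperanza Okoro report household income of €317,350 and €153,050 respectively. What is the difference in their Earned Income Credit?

€6,572

Tomasz (€317,350): Earned Income Credit: 4% of the €175,850 excess over €141,500 is €7,034; credit = €8,525 − €7,034 = €1,491.
Esperanza (€153,050): Earned Income Credit: 4% of the €11,550 excess over €141,500 is €462; credit = €8,525 − €462 = €8,063.
Difference: |€1,491 − €8,063| = €6,572.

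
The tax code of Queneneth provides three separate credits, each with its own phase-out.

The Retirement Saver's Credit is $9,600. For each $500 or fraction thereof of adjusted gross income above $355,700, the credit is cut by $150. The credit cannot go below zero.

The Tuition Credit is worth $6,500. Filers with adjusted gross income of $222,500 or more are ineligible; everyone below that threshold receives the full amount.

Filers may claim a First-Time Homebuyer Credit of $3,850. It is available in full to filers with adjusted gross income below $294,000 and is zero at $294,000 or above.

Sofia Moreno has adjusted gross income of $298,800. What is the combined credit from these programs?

Retirement Saver's Credit: $298,800 is at or below the $355,700 threshold, so the full $9,600 applies.
Tuition Credit: $298,800 meets or exceeds the $222,500 cutoff, so the credit is $0.
First-Time Homebuyer Credit: $298,800 meets or exceeds the $294,000 cutoff, so the credit is $0.
Total: $9,600 + $0 + $0 = $9,600.

$9,600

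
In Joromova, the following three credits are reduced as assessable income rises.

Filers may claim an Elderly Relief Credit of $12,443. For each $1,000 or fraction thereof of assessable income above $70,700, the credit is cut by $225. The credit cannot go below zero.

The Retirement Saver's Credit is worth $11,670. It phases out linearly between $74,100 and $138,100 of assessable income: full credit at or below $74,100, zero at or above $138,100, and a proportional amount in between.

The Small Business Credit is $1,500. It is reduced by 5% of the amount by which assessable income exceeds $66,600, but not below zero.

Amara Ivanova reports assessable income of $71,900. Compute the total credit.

$24,898

Elderly Relief Credit: income exceeds $70,700 by $1,200, which is 2 full-or-partial $1,000 increments; reduction = 2 × $225 = $450, leaving $11,993.
Retirement Saver's Credit: $71,900 is at or below the $74,100 threshold, so the full $11,670 applies.
Small Business Credit: 5% of the $5,300 excess over $66,600 is $265; credit = $1,500 − $265 = $1,235.
Total: $11,993 + $11,670 + $1,235 = $24,898.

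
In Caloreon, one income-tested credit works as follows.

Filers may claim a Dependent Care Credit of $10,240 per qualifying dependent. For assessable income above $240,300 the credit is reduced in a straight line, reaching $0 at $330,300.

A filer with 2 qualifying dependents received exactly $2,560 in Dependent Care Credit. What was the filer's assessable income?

$319,050

Full credit = 2 × $10,240 = $20,480.
$2,560 is 2,560/20,480 of the full $20,480, so 17,920/20,480 of the $90,000 range has been used: income = $240,300 + $90,000 × 17,920/20,480 = $319,050.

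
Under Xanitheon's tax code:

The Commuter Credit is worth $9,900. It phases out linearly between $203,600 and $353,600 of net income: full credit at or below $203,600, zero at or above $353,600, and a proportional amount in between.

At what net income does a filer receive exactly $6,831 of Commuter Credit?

$250,100

$6,831 is 6,831/9,900 of the full $9,900, so 3,069/9,900 of the $150,000 range has been used: income = $203,600 + $150,000 × 3,069/9,900 = $250,100.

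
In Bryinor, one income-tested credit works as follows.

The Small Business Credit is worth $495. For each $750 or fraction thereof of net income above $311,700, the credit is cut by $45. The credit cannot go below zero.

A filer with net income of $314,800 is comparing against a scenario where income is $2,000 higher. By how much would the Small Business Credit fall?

$90

At $314,800 — income exceeds $311,700 by $3,100, which is 5 full-or-partial $750 increments; reduction = 5 × $45 = $225, leaving $270.
At $316,800 — income exceeds $311,700 by $5,100, which is 7 full-or-partial $750 increments; reduction = 7 × $45 = $315, leaving $180.
Lost: $270 − $180 = $90.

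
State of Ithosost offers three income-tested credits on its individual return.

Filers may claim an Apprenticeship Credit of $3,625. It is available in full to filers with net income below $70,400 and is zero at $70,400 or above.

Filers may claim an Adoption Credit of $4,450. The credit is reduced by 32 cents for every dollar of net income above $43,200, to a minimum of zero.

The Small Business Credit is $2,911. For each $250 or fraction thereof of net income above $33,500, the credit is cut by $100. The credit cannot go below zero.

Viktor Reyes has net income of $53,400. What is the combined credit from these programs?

Apprenticeship Credit: $53,400 is below the $70,400 cutoff, so the full $3,625 applies.
Adoption Credit: 32% of the $10,200 excess over $43,200 is $3,264; credit = $4,450 − $3,264 = $1,186.
Small Business Credit: income exceeds $33,500 by $19,900 → 80 increments × $100 = $8,000 ≥ base, so the credit is $0.
Total: $3,625 + $1,186 + $0 = $4,811.

$4,811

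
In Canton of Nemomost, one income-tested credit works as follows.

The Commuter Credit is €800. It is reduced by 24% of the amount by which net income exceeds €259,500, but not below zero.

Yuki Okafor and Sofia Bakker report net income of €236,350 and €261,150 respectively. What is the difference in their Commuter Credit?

€396

Yuki (€236,350): Commuter Credit: €236,350 is at or below the €259,500 threshold, so the full €800 applies.
Sofia (€261,150): Commuter Credit: 24% of the €1,650 excess over €259,500 is €396; credit = €800 − €396 = €404.
Difference: |€800 − €404| = €396.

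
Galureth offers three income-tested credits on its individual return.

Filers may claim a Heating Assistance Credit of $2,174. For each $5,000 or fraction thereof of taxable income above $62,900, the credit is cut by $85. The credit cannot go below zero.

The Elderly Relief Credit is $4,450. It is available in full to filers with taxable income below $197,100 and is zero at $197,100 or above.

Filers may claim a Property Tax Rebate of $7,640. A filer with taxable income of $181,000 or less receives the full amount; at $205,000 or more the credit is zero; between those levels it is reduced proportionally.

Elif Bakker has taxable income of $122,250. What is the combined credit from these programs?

$13,244

Heating Assistance Credit: income exceeds $62,900 by $59,350, which is 12 full-or-partial $5,000 increments; reduction = 12 × $85 = $1,020, leaving $1,154.
Elderly Relief Credit: $122,250 is below the $197,100 cutoff, so the full $4,450 applies.
Property Tax Rebate: $122,250 is at or below the $181,000 threshold, so the full $7,640 applies.
Total: $1,154 + $4,450 + $7,640 = $13,244.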